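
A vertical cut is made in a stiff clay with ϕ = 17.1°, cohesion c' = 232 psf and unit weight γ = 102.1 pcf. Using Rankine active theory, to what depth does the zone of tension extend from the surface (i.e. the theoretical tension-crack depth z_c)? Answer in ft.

K_a = tan²(45° − 17.1°/2) = 0.5455; √K_a = 0.7386.
The active pressure is zero where K_a γ z = 2c√K_a, so z_c = 2c/(γ√K_a) = 2×232/(102.1×0.7386) = 6.153 ft.

6.15 ft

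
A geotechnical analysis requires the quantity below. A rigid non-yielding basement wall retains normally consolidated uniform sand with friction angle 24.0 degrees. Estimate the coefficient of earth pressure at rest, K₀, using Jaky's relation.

K₀ = 1 − sin φ' = 1 − sin 24.0° = 0.5933.

0.593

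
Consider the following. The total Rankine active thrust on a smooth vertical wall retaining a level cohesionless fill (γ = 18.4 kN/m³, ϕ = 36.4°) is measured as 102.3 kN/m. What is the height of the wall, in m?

K_a = 0.2552. P_a = ½ K_a γ H² ⇒ H = √(2P_a/(K_a γ)).
H = √(2×102.3/(0.2552×18.4)) = 6.601 m.

6.60 m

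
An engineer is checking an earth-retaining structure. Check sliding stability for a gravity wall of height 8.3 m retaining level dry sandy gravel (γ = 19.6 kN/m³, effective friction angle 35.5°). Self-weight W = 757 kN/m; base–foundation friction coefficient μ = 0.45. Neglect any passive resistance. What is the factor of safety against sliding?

1.90

K_a = tan²(45° − 35.5°/2) = 0.2653.
P_a = ½K_aγH² = 0.5×0.2653×19.6×8.3² = 179.1 kN/m, acting at H/3 = 2.767 m above the base.
FS_sliding = μW / P_a = 0.45×757 / 179.1 = 1.902.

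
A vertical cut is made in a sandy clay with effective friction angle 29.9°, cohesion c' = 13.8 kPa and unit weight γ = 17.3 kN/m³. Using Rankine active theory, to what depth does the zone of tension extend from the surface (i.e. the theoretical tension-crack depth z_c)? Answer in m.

2.76 m

K_a = tan²(45° − 29.9°/2) = 0.3347; √K_a = 0.5785.
The active pressure is zero where K_a γ z = 2c√K_a, so z_c = 2c/(γ√K_a) = 2×13.8/(17.3×0.5785) = 2.758 m.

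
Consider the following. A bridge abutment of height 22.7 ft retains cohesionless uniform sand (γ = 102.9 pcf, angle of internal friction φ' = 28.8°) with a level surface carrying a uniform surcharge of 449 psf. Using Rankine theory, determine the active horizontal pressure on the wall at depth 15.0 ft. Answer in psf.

K_a = (1 − sin φ)/(1 + sin φ) = 0.3498.
σ_v = γz + q = 102.9 × 15.0 + 449 = 1992 psf.
σ_h = K_a σ_v = 0.3498 × 1992 = 696.9 psf.

697 psf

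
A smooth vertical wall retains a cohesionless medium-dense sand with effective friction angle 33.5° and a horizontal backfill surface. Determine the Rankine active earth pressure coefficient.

0.289

K_a = (1 − sin φ)/(1 + sin φ) = (1 − sin 33.5°)/(1 + sin 33.5°) = 0.2887.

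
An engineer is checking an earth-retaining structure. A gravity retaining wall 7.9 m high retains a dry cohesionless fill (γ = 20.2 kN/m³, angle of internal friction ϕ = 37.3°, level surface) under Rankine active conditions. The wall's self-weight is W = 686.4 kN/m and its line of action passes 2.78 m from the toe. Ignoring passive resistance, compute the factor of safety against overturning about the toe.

4.69

K_a = tan²(45° − 37.3°/2) = 0.2453.
P_a = ½K_aγH² = 0.5×0.2453×20.2×7.9² = 154.6 kN/m, acting at H/3 = 2.633 m above the base.
Overturning moment M_o = P_a × H/3 = 154.6 × 2.633 = 407.2.
Resisting moment M_r = W × 2.78 = 686.4 × 2.78 = 1908.
FS_overturning = M_r/M_o = 1908/407.2 = 4.686.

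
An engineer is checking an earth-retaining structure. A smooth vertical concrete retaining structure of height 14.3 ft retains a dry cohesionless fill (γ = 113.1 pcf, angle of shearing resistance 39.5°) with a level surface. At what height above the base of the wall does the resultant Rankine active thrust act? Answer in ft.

K_a = 0.2224.
The pressure distribution is triangular, so the resultant acts at H/3 above the base = 14.3/3 = 4.767 ft.

4.77 ft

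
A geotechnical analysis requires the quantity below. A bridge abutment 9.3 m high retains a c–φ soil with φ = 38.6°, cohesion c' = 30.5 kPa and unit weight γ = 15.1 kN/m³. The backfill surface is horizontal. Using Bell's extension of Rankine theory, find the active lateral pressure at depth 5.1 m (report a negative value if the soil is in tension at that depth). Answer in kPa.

K_a = (1 − sin φ)/(1 + sin φ) = 0.2316.
σ_a = K_a γ z − 2c√K_a = 0.2316×15.1×5.1 − 2×30.5×0.4813 = -11.52 kPa.

-11.5 kPa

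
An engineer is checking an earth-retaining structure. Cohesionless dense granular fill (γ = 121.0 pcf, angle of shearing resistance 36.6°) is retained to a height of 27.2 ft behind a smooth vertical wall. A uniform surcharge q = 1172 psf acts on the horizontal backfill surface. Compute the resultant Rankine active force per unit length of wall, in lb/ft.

19400 lb/ft

K_a = tan²(45° − φ/2) = 0.2530.
Soil triangle: ½ K_a γ H² = 0.5×0.2530×121.0×27.2² = 11320 lb/ft.
Surcharge rectangle: K_a q H = 0.2530×1172×27.2 = 8064 lb/ft.
Total = 11320 + 8064 = 19390 lb/ft.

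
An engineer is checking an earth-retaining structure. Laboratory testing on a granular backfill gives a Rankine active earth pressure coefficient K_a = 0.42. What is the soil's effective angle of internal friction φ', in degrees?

K_a = tan²(45° − φ/2) ⇒ 45° − φ/2 = arctan(√0.42) = 32.95°.
φ = 2(45° − 32.95°) = 24.11°.

24.1°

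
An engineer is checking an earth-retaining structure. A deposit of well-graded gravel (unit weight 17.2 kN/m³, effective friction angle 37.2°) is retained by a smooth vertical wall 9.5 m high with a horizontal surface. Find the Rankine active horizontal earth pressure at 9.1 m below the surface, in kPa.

38.6 kPa

K_a = (1 − sin φ)/(1 + sin φ) = 0.2464.
σ_h = K_a γ z = 0.2464 × 17.2 × 9.1 = 38.57 kPa.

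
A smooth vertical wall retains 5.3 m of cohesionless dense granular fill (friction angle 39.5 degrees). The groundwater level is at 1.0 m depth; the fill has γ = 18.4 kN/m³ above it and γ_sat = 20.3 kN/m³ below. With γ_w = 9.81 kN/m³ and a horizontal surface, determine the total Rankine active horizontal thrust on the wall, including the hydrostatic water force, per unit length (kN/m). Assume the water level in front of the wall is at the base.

132 kN/m

K_a = tan²(45° − φ/2) = 0.2224.
γ' = 20.3 − 9.81 = 10.49 kN/m³. Depth below WT = 4.3 m.
σ'_h at WT = K_a γ d_w = 4.093 kPa; at base = 4.093 + K_a γ' × 4.3 = 14.13 kPa.
P₁ (0–1.0 m) = ½×4.093×1.0 = 2.046. P₂ (1.0–5.3 m) = ½(4.093+14.13)×4.3 = 39.17.
P_w = ½ γ_w h₂² = 0.5×9.81×4.3² = 90.69. Total = 2.046+39.17+90.69 = 131.9 kN/m.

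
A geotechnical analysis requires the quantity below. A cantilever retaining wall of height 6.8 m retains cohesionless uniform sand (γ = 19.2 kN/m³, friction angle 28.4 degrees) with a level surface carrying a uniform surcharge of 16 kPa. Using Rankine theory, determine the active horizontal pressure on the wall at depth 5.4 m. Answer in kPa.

K_a = (1 − sin φ)/(1 + sin φ) = 0.3554.
σ_v = γz + q = 19.2 × 5.4 + 16 = 119.7 kPa.
σ_h = K_a σ_v = 0.3554 × 119.7 = 42.53 kPa.

42.5 kPa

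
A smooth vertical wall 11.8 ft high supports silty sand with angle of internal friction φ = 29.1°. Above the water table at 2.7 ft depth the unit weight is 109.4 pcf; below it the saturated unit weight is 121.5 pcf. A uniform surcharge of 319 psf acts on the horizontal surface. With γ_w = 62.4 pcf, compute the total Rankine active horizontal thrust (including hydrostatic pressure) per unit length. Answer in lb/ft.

5800 lb/ft

K_a = tan²(45° − φ/2) = 0.3456.
γ' = 121.5 − 62.4 = 59.10 pcf. h₂ = H − d_w = 9.1 ft.
σ'_h: at surface K_a·q = 110.2; at WT K_a(q+γd_w) = 212.3; at base K_a(q+γd_w+γ'h₂) = 398.2 psf.
P₁ = ½(110.2+212.3)×2.7 = 435.5; P₂ = ½(212.3+398.2)×9.1 = 2778; P_w = ½γ_w h₂² = 2584.
Total = 435.5+2778+2584 = 5797 lb/ft.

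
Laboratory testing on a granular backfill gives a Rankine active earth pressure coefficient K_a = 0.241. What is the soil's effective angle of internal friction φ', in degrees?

37.7°

K_a = tan²(45° − φ/2) ⇒ 45° − φ/2 = arctan(√0.241) = 26.15°.
φ = 2(45° − 26.15°) = 37.71°.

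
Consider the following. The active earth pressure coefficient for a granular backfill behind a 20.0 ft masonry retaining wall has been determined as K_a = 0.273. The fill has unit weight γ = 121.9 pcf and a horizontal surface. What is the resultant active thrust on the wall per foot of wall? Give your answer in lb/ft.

P = ½ K_a γ H² = 0.5 × 0.273 × 121.9 × 20.0² = 6656 lb/ft.

6660 lb/ft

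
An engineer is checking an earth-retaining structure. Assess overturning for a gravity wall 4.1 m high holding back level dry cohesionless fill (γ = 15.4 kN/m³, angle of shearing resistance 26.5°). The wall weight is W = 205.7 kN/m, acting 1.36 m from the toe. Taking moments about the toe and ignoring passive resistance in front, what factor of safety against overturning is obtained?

K_a = tan²(45° − 26.5°/2) = 0.3829.
P_a = ½K_aγH² = 0.5×0.3829×15.4×4.1² = 49.57 kN/m, acting at H/3 = 1.367 m above the base.
Overturning moment M_o = P_a × H/3 = 49.57 × 1.367 = 67.74.
Resisting moment M_r = W × 1.36 = 205.7 × 1.36 = 279.8.
FS_overturning = M_r/M_o = 279.8/67.74 = 4.130.

4.13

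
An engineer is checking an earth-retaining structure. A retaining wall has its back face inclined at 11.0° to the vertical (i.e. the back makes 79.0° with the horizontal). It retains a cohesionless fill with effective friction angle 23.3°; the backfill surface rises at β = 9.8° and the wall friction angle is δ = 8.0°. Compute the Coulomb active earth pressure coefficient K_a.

0.568

K_a = sin²(α+φ) / [sin²α · sin(α−δ) · (1 + √{sin(φ+δ)sin(φ−β) / (sin(α−δ)sin(α+β))})²].
With α = 79.0°, φ = 23.3°, δ = 8.0°, β = 9.8°: K_a = 0.5680.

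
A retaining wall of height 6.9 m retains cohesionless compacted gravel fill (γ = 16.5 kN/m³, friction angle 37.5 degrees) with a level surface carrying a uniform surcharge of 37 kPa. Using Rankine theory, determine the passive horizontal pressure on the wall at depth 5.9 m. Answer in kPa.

K_p = (1 + sin φ)/(1 − sin φ) = 4.112.
σ_v = γz + q = 16.5 × 5.9 + 37 = 134.4 kPa.
σ_h = K_p σ_v = 4.112 × 134.4 = 552.4 kPa.

552 kPa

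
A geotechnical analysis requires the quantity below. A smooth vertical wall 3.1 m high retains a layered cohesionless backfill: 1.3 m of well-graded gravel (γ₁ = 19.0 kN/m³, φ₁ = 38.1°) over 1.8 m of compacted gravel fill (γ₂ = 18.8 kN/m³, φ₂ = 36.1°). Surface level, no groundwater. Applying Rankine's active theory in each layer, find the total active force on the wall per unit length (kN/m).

23.2 kN/m

K_a1 = tan²(45°−38.1°/2) = 0.2368; K_a2 = tan²(45°−36.1°/2) = 0.2585.
Layer 1: σ at base = K_a1 γ₁ h₁ = 5.850 kPa; P₁ = ½×5.850×1.3 = 3.802.
Layer 2: σ_v at top = γ₁h₁ = 24.70; σ_h top = K_a2×24.70 = 6.385; σ_h base = K_a2×(24.70+18.8×1.8) = 15.13.
P₂ = ½(6.385+15.13)×1.8 = 19.37. Total P_a = 3.802+19.37 = 23.17 kN/m.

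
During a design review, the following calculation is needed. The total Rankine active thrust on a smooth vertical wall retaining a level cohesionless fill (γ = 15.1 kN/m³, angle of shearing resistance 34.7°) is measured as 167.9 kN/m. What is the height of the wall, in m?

K_a = 0.2745. P_a = ½ K_a γ H² ⇒ H = √(2P_a/(K_a γ)).
H = √(2×167.9/(0.2745×15.1)) = 9.001 m.

9.00 m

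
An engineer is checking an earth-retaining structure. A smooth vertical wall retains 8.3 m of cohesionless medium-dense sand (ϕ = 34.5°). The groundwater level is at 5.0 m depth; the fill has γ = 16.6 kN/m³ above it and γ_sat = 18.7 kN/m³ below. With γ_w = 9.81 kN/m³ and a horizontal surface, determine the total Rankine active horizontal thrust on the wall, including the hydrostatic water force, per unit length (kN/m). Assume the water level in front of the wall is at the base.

K_a = tan²(45° − φ/2) = 0.2768.
γ' = 18.7 − 9.81 = 8.890 kN/m³. Depth below WT = 3.3 m.
σ'_h at WT = K_a γ d_w = 22.98 kPa; at base = 22.98 + K_a γ' × 3.3 = 31.10 kPa.
P₁ (0–5.0 m) = ½×22.98×5.0 = 57.44. P₂ (5.0–8.3 m) = ½(22.98+31.10)×3.3 = 89.22.
P_w = ½ γ_w h₂² = 0.5×9.81×3.3² = 53.42. Total = 57.44+89.22+53.42 = 200.1 kN/m.

200 kN/m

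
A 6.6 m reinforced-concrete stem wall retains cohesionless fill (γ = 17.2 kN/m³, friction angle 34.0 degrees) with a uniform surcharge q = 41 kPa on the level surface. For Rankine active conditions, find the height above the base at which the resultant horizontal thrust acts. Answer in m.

2.66 m

K_a = 0.2827.
Triangular part P₁ = ½K_aγH² = 105.9 at H/3 = 2.200 m; rectangular part P₂ = K_a q H = 76.50 at H/2 = 3.300 m.
ȳ = (P₁·2.200 + P₂·3.300)/(P₁+P₂) = 2.661 m.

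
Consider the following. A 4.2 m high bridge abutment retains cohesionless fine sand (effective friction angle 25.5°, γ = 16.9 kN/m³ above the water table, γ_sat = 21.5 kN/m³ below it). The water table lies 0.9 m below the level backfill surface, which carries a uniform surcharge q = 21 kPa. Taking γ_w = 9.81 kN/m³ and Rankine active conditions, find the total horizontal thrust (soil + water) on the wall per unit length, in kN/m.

137 kN/m

K_a = tan²(45° − φ/2) = 0.3981.
γ' = 21.5 − 9.81 = 11.69 kN/m³. h₂ = H − d_w = 3.3 m.
σ'_h: at surface K_a·q = 8.360; at WT K_a(q+γd_w) = 14.42; at base K_a(q+γd_w+γ'h₂) = 29.77 kPa.
P₁ = ½(8.360+14.42)×0.9 = 10.25; P₂ = ½(14.42+29.77)×3.3 = 72.91; P_w = ½γ_w h₂² = 53.42.
Total = 10.25+72.91+53.42 = 136.6 kN/m.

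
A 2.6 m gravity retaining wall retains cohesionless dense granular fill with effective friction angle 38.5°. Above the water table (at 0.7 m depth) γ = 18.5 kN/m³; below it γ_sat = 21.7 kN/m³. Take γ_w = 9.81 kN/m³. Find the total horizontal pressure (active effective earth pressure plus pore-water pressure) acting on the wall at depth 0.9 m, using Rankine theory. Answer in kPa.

5.53 kPa

K_a = (1 − sin φ)/(1 + sin φ) = 0.2327.
γ' = 21.7 − 9.81 = 11.89 kN/m³.
Effective vertical stress at 0.9 m: σ'_v = 18.5×0.7 + 11.89×0.200 = 15.33 kPa.
σ'_h = K_a σ'_v = 0.2327 × 15.33 = 3.566 kPa; u = γ_w × 0.200 = 1.962 kPa.
Total σ_h = 3.566 + 1.962 = 5.528 kPa.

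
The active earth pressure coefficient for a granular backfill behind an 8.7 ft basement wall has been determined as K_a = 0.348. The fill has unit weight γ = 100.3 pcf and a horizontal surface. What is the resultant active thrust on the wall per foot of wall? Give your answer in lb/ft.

P = ½ K_a γ H² = 0.5 × 0.348 × 100.3 × 8.7² = 1321 lb/ft.

1320 lb/ft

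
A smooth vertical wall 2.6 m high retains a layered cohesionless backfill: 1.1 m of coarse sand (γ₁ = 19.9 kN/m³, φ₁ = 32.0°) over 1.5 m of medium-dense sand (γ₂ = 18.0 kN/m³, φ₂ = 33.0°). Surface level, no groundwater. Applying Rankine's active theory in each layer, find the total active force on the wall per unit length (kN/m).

K_a1 = tan²(45°−32.0°/2) = 0.3073; K_a2 = tan²(45°−33.0°/2) = 0.2948.
Layer 1: σ at base = K_a1 γ₁ h₁ = 6.726 kPa; P₁ = ½×6.726×1.1 = 3.699.
Layer 2: σ_v at top = γ₁h₁ = 21.89; σ_h top = K_a2×21.89 = 6.453; σ_h base = K_a2×(21.89+18.0×1.5) = 14.41.
P₂ = ½(6.453+14.41)×1.5 = 15.65. Total P_a = 3.699+15.65 = 19.35 kN/m.

19.3 kN/m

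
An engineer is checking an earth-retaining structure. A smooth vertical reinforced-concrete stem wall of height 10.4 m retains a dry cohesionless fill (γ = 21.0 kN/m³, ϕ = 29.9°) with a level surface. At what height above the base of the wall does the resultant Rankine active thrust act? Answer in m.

3.47 m

K_a = 0.3347.
The pressure distribution is triangular, so the resultant acts at H/3 above the base = 10.4/3 = 3.467 m.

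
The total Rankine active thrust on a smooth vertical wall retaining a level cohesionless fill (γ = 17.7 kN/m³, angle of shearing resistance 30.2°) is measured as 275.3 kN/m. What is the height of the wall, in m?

K_a = 0.3307. P_a = ½ K_a γ H² ⇒ H = √(2P_a/(K_a γ)).
H = √(2×275.3/(0.3307×17.7)) = 9.699 m.

9.70 m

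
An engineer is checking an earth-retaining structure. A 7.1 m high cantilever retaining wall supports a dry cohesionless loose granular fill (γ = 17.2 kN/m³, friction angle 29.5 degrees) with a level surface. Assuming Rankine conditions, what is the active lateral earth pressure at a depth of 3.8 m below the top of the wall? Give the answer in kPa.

22.2 kPa

K_a = (1 − sin φ)/(1 + sin φ) = 0.3401.
σ_h = K_a γ z = 0.3401 × 17.2 × 3.8 = 22.23 kPa.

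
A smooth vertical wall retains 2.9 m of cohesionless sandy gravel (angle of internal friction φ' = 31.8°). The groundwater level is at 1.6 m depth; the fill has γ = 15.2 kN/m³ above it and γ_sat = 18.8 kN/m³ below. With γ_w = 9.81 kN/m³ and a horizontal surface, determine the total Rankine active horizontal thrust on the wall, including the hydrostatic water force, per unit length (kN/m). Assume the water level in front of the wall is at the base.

K_a = tan²(45° − φ/2) = 0.3098.
γ' = 18.8 − 9.81 = 8.990 kN/m³. Depth below WT = 1.3 m.
σ'_h at WT = K_a γ d_w = 7.534 kPa; at base = 7.534 + K_a γ' × 1.3 = 11.15 kPa.
P₁ (0–1.6 m) = ½×7.534×1.6 = 6.027. P₂ (1.6–2.9 m) = ½(7.534+11.15)×1.3 = 12.15.
P_w = ½ γ_w h₂² = 0.5×9.81×1.3² = 8.289. Total = 6.027+12.15+8.289 = 26.46 kN/m.

26.5 kN/m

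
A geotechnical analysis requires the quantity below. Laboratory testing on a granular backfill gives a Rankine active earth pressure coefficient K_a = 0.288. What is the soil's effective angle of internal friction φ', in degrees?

33.6°

K_a = tan²(45° − φ/2) ⇒ 45° − φ/2 = arctan(√0.288) = 28.22°.
φ = 2(45° − 28.22°) = 33.56°.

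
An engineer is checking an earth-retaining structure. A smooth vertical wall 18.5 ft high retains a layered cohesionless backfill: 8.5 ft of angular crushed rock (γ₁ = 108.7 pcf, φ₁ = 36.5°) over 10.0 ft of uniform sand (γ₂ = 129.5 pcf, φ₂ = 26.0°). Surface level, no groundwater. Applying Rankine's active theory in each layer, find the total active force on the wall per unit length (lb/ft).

K_a1 = tan²(45°−36.5°/2) = 0.2541; K_a2 = tan²(45°−26.0°/2) = 0.3905.
Layer 1: σ at base = K_a1 γ₁ h₁ = 234.7 psf; P₁ = ½×234.7×8.5 = 997.6.
Layer 2: σ_v at top = γ₁h₁ = 924.0; σ_h top = K_a2×924.0 = 360.8; σ_h base = K_a2×(924.0+129.5×10.0) = 866.4.
P₂ = ½(360.8+866.4)×10.0 = 6136. Total P_a = 997.6+6136 = 7134 lb/ft.

7130 lb/ft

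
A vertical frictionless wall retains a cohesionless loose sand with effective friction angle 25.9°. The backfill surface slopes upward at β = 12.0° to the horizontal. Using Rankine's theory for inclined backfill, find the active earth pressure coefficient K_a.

0.427

K_a = cos β · (cos β − √(cos²β − cos²φ)) / (cos β + √(cos²β − cos²φ)).
cos β = 0.9781, cos φ = 0.8996, √(cos²β − cos²φ) = 0.3841.
K_a = 0.9781 × (0.9781 − 0.3841)/(0.9781 + 0.3841) = 0.4265.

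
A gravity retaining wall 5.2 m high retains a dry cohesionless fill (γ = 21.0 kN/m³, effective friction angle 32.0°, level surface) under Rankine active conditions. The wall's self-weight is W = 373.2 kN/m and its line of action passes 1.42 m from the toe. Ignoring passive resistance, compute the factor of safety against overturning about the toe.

K_a = tan²(45° − 32.0°/2) = 0.3073.
P_a = ½K_aγH² = 0.5×0.3073×21.0×5.2² = 87.24 kN/m, acting at H/3 = 1.733 m above the base.
Overturning moment M_o = P_a × H/3 = 87.24 × 1.733 = 151.2.
Resisting moment M_r = W × 1.42 = 373.2 × 1.42 = 529.9.
FS_overturning = M_r/M_o = 529.9/151.2 = 3.505.

3.50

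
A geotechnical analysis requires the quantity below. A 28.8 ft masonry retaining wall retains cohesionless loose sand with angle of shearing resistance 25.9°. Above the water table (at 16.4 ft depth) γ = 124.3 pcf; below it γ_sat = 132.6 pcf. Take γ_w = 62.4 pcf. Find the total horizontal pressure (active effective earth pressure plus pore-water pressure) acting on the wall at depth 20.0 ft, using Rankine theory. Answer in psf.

1120 psf

K_a = (1 − sin φ)/(1 + sin φ) = 0.3920.
γ' = 132.6 − 62.4 = 70.20 pcf.
Effective vertical stress at 20.0 ft: σ'_v = 124.3×16.4 + 70.20×3.60 = 2291 psf.
σ'_h = K_a σ'_v = 0.3920 × 2291 = 898.1 psf; u = γ_w × 3.60 = 224.6 psf.
Total σ_h = 898.1 + 224.6 = 1123 psf.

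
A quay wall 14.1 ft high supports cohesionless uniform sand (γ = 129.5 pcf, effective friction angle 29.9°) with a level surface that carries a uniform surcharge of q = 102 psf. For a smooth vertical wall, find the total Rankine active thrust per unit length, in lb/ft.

K_a = tan²(45° − φ/2) = 0.3347.
Soil triangle: ½ K_a γ H² = 0.5×0.3347×129.5×14.1² = 4308 lb/ft.
Surcharge rectangle: K_a q H = 0.3347×102×14.1 = 481.3 lb/ft.
Total = 4308 + 481.3 = 4790 lb/ft.

4790 lb/ft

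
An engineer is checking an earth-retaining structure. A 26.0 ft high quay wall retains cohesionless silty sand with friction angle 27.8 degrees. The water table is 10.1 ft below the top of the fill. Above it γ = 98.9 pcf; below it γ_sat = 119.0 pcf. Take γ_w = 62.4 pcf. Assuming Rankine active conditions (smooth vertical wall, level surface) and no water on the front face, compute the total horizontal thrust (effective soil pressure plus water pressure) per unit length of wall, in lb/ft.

K_a = tan²(45° − φ/2) = 0.3639.
γ' = 119.0 − 62.4 = 56.60 pcf. Depth below WT = 15.9 ft.
σ'_h at WT = K_a γ d_w = 363.5 psf; at base = 363.5 + K_a γ' × 15.9 = 691.0 psf.
P₁ (0–10.1 ft) = ½×363.5×10.1 = 1836. P₂ (10.1–26.0 ft) = ½(363.5+691.0)×15.9 = 8383.
P_w = ½ γ_w h₂² = 0.5×62.4×15.9² = 7888. Total = 1836+8383+7888 = 18110 lb/ft.

18100 lb/ft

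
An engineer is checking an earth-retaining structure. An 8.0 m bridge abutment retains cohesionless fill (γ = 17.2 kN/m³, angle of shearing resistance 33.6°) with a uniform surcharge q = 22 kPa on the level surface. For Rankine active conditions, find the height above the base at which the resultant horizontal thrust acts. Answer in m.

2.99 m

K_a = 0.2875.
Triangular part P₁ = ½K_aγH² = 158.2 at H/3 = 2.667 m; rectangular part P₂ = K_a q H = 50.60 at H/2 = 4.000 m.
ȳ = (P₁·2.667 + P₂·4.000)/(P₁+P₂) = 2.990 m.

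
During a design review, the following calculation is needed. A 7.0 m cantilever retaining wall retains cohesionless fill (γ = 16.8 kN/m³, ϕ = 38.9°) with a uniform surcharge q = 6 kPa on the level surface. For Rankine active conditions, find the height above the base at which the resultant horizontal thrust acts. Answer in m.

K_a = 0.2285.
Triangular part P₁ = ½K_aγH² = 94.06 at H/3 = 2.333 m; rectangular part P₂ = K_a q H = 9.598 at H/2 = 3.500 m.
ȳ = (P₁·2.333 + P₂·3.500)/(P₁+P₂) = 2.441 m.

2.44 m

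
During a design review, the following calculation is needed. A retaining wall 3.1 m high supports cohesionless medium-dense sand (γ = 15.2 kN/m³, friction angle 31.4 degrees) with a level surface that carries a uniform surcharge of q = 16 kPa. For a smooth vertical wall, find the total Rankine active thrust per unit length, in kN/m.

38.6 kN/m

K_a = tan²(45° − φ/2) = 0.3149.
Soil triangle: ½ K_a γ H² = 0.5×0.3149×15.2×3.1² = 23.00 kN/m.
Surcharge rectangle: K_a q H = 0.3149×16×3.1 = 15.62 kN/m.
Total = 23.00 + 15.62 = 38.62 kN/m.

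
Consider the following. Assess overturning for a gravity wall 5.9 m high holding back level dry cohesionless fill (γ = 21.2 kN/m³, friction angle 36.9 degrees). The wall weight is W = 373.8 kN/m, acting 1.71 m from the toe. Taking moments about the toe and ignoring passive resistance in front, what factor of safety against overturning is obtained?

3.53

K_a = tan²(45° − 36.9°/2) = 0.2497.
P_a = ½K_aγH² = 0.5×0.2497×21.2×5.9² = 92.13 kN/m, acting at H/3 = 1.967 m above the base.
Overturning moment M_o = P_a × H/3 = 92.13 × 1.967 = 181.2.
Resisting moment M_r = W × 1.71 = 373.8 × 1.71 = 639.2.
FS_overturning = M_r/M_o = 639.2/181.2 = 3.528.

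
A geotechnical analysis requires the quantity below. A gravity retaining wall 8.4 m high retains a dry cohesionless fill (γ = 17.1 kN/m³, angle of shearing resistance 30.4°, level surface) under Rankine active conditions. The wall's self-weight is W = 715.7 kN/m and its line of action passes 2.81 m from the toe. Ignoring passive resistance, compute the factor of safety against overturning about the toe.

3.63

K_a = tan²(45° − 30.4°/2) = 0.3280.
P_a = ½K_aγH² = 0.5×0.3280×17.1×8.4² = 197.9 kN/m, acting at H/3 = 2.800 m above the base.
Overturning moment M_o = P_a × H/3 = 197.9 × 2.800 = 554.0.
Resisting moment M_r = W × 2.81 = 715.7 × 2.81 = 2011.
FS_overturning = M_r/M_o = 2011/554.0 = 3.630.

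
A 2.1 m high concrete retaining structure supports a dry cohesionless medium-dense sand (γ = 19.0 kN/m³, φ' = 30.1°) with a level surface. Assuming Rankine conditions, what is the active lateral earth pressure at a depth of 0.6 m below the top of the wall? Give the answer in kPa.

3.78 kPa

K_a = (1 − sin φ)/(1 + sin φ) = 0.3320.
σ_h = K_a γ z = 0.3320 × 19.0 × 0.6 = 3.785 kPa.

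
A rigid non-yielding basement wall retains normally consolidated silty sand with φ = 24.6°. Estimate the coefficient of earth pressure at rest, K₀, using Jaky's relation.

0.584

K₀ = 1 − sin φ' = 1 − sin 24.6° = 0.5837.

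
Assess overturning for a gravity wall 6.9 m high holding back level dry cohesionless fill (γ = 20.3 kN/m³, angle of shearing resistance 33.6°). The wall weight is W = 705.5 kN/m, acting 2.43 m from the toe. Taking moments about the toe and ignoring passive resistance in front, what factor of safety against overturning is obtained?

5.36

K_a = tan²(45° − 33.6°/2) = 0.2875.
P_a = ½K_aγH² = 0.5×0.2875×20.3×6.9² = 138.9 kN/m, acting at H/3 = 2.300 m above the base.
Overturning moment M_o = P_a × H/3 = 138.9 × 2.300 = 319.5.
Resisting moment M_r = W × 2.43 = 705.5 × 2.43 = 1714.
FS_overturning = M_r/M_o = 1714/319.5 = 5.365.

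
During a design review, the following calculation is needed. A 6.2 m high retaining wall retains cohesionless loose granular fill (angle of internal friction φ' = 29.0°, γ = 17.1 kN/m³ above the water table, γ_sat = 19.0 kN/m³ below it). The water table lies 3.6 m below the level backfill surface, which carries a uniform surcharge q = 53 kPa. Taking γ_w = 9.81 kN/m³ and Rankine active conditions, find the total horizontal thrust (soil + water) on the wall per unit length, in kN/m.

K_a = tan²(45° − φ/2) = 0.3470.
γ' = 19.0 − 9.81 = 9.190 kN/m³. h₂ = H − d_w = 2.6 m.
σ'_h: at surface K_a·q = 18.39; at WT K_a(q+γd_w) = 39.75; at base K_a(q+γd_w+γ'h₂) = 48.04 kPa.
P₁ = ½(18.39+39.75)×3.6 = 104.7; P₂ = ½(39.75+48.04)×2.6 = 114.1; P_w = ½γ_w h₂² = 33.16.
Total = 104.7+114.1+33.16 = 251.9 kN/m.

252 kN/m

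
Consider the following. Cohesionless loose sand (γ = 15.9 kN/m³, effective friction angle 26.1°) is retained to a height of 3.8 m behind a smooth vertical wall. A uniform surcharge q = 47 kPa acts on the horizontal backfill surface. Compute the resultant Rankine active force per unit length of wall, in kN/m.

114 kN/m

K_a = tan²(45° − φ/2) = 0.3889.
Soil triangle: ½ K_a γ H² = 0.5×0.3889×15.9×3.8² = 44.65 kN/m.
Surcharge rectangle: K_a q H = 0.3889×47×3.8 = 69.47 kN/m.
Total = 44.65 + 69.47 = 114.1 kN/m.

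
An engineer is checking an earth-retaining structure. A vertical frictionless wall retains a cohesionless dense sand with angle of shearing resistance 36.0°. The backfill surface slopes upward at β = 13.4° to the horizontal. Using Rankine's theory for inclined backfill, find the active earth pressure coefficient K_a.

0.278

K_a = cos β · (cos β − √(cos²β − cos²φ)) / (cos β + √(cos²β − cos²φ)).
cos β = 0.9728, cos φ = 0.8090, √(cos²β − cos²φ) = 0.5402.
K_a = 0.9728 × (0.9728 − 0.5402)/(0.9728 + 0.5402) = 0.2782.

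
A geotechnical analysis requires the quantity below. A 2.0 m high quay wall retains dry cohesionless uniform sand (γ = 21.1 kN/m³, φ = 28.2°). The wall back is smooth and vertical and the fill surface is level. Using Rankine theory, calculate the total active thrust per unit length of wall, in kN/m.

K_a = tan²(45° − φ/2) = 0.3582.
P_a = ½ K_a γ H² = 0.5 × 0.3582 × 21.1 × 2.0² = 15.12 kN/m.

15.1 kN/m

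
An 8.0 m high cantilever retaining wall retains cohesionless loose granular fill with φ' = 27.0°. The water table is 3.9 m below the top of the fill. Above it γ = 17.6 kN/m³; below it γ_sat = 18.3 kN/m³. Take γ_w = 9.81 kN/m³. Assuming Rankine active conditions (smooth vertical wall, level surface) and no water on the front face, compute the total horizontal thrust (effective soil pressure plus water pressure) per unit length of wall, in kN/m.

K_a = tan²(45° − φ/2) = 0.3755.
γ' = 18.3 − 9.81 = 8.490 kN/m³. Depth below WT = 4.1 m.
σ'_h at WT = K_a γ d_w = 25.78 kPa; at base = 25.78 + K_a γ' × 4.1 = 38.85 kPa.
P₁ (0–3.9 m) = ½×25.78×3.9 = 50.26. P₂ (3.9–8.0 m) = ½(25.78+38.85)×4.1 = 132.5.
P_w = ½ γ_w h₂² = 0.5×9.81×4.1² = 82.45. Total = 50.26+132.5+82.45 = 265.2 kN/m.

265 kN/m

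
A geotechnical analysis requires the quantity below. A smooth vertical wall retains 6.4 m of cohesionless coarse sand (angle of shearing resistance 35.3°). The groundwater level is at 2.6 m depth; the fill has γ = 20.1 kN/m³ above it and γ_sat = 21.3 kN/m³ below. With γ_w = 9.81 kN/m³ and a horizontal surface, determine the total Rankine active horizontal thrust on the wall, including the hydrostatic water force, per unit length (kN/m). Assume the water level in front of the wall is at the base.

164 kN/m

K_a = tan²(45° − φ/2) = 0.2675.
γ' = 21.3 − 9.81 = 11.49 kN/m³. Depth below WT = 3.8 m.
σ'_h at WT = K_a γ d_w = 13.98 kPa; at base = 13.98 + K_a γ' × 3.8 = 25.66 kPa.
P₁ (0–2.6 m) = ½×13.98×2.6 = 18.18. P₂ (2.6–6.4 m) = ½(13.98+25.66)×3.8 = 75.33.
P_w = ½ γ_w h₂² = 0.5×9.81×3.8² = 70.83. Total = 18.18+75.33+70.83 = 164.3 kN/m.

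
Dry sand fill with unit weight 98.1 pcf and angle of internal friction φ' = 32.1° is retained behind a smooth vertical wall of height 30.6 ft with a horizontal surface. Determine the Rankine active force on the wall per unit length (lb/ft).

K_a = tan²(45° − φ/2) = 0.3060.
P_a = ½ K_a γ H² = 0.5 × 0.3060 × 98.1 × 30.6² = 14050 lb/ft.

14100 lb/ft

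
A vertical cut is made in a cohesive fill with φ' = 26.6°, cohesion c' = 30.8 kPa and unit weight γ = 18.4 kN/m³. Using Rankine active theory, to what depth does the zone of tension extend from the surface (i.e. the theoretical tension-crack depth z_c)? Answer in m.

K_a = tan²(45° − 26.6°/2) = 0.3814; √K_a = 0.6176.
The active pressure is zero where K_a γ z = 2c√K_a, so z_c = 2c/(γ√K_a) = 2×30.8/(18.4×0.6176) = 5.421 m.

5.42 m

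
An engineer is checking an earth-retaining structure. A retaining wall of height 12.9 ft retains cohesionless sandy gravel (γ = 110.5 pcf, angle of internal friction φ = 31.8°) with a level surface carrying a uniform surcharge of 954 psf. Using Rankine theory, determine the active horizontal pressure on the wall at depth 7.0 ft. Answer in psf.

K_a = (1 − sin φ)/(1 + sin φ) = 0.3098.
σ_v = γz + q = 110.5 × 7.0 + 954 = 1728 psf.
σ_h = K_a σ_v = 0.3098 × 1728 = 535.2 psf.

535 psf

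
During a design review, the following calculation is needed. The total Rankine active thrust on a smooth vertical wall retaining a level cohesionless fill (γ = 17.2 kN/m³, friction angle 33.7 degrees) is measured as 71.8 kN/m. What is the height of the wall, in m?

5.40 m

K_a = 0.2863. P_a = ½ K_a γ H² ⇒ H = √(2P_a/(K_a γ)).
H = √(2×71.8/(0.2863×17.2)) = 5.400 m.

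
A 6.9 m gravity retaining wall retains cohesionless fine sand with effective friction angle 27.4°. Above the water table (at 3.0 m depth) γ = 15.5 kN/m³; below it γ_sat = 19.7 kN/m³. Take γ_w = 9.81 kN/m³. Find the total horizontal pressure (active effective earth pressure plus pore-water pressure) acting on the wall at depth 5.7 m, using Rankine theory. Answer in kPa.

53.5 kPa

K_a = (1 − sin φ)/(1 + sin φ) = 0.3697.
γ' = 19.7 − 9.81 = 9.890 kN/m³.
Effective vertical stress at 5.7 m: σ'_v = 15.5×3.0 + 9.890×2.70 = 73.20 kPa.
σ'_h = K_a σ'_v = 0.3697 × 73.20 = 27.06 kPa; u = γ_w × 2.70 = 26.49 kPa.
Total σ_h = 27.06 + 26.49 = 53.55 kPa.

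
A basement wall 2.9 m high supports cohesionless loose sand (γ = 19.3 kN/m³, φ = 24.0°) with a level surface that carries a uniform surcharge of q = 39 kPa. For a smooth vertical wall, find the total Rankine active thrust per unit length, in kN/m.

81.9 kN/m

K_a = tan²(45° − φ/2) = 0.4217.
Soil triangle: ½ K_a γ H² = 0.5×0.4217×19.3×2.9² = 34.23 kN/m.
Surcharge rectangle: K_a q H = 0.4217×39×2.9 = 47.70 kN/m.
Total = 34.23 + 47.70 = 81.92 kN/m.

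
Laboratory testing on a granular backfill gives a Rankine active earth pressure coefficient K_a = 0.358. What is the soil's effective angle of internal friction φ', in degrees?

K_a = tan²(45° − φ/2) ⇒ 45° − φ/2 = arctan(√0.358) = 30.89°.
φ = 2(45° − 30.89°) = 28.21°.

28.2°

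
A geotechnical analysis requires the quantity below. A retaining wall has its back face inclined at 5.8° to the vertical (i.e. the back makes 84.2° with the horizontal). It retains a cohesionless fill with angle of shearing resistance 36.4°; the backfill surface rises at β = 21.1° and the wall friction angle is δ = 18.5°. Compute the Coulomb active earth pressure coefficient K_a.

0.367

K_a = sin²(α+φ) / [sin²α · sin(α−δ) · (1 + √{sin(φ+δ)sin(φ−β) / (sin(α−δ)sin(α+β))})²].
With α = 84.2°, φ = 36.4°, δ = 18.5°, β = 21.1°: K_a = 0.3672.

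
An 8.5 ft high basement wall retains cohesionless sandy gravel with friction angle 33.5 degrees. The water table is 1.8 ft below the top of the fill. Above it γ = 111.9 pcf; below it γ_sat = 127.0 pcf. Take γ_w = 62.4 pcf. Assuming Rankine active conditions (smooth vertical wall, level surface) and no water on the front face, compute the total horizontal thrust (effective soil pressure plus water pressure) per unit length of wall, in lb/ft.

K_a = tan²(45° − φ/2) = 0.2887.
γ' = 127.0 − 62.4 = 64.60 pcf. Depth below WT = 6.7 ft.
σ'_h at WT = K_a γ d_w = 58.15 psf; at base = 58.15 + K_a γ' × 6.7 = 183.1 psf.
P₁ (0–1.8 ft) = ½×58.15×1.8 = 52.34. P₂ (1.8–8.5 ft) = ½(58.15+183.1)×6.7 = 808.2.
P_w = ½ γ_w h₂² = 0.5×62.4×6.7² = 1401. Total = 52.34+808.2+1401 = 2261 lb/ft.

2260 lb/ft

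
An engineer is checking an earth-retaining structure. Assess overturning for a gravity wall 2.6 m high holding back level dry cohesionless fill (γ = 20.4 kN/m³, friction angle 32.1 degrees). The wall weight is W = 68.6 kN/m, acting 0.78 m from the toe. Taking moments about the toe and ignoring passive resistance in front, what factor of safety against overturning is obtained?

2.93

K_a = tan²(45° − 32.1°/2) = 0.3060.
P_a = ½K_aγH² = 0.5×0.3060×20.4×2.6² = 21.10 kN/m, acting at H/3 = 0.8667 m above the base.
Overturning moment M_o = P_a × H/3 = 21.10 × 0.8667 = 18.29.
Resisting moment M_r = W × 0.78 = 68.6 × 0.78 = 53.51.
FS_overturning = M_r/M_o = 53.51/18.29 = 2.926.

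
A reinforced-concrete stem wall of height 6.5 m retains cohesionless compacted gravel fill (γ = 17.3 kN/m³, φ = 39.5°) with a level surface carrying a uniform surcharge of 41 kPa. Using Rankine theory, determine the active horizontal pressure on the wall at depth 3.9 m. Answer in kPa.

K_a = (1 − sin φ)/(1 + sin φ) = 0.2224.
σ_v = γz + q = 17.3 × 3.9 + 41 = 108.5 kPa.
σ_h = K_a σ_v = 0.2224 × 108.5 = 24.13 kPa.

24.1 kPa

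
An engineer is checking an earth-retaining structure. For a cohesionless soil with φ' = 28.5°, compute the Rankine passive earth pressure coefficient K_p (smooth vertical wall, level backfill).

K_p = (1 + sin φ)/(1 − sin φ) = tan²(45° + 28.5°/2) = 2.825.

2.83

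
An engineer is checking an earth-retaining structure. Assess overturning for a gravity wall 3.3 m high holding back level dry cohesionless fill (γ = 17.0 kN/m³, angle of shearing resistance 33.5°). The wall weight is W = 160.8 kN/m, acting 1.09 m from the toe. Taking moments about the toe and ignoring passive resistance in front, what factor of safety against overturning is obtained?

5.96

K_a = tan²(45° − 33.5°/2) = 0.2887.
P_a = ½K_aγH² = 0.5×0.2887×17.0×3.3² = 26.72 kN/m, acting at H/3 = 1.100 m above the base.
Overturning moment M_o = P_a × H/3 = 26.72 × 1.100 = 29.40.
Resisting moment M_r = W × 1.09 = 160.8 × 1.09 = 175.3.
FS_overturning = M_r/M_o = 175.3/29.40 = 5.962.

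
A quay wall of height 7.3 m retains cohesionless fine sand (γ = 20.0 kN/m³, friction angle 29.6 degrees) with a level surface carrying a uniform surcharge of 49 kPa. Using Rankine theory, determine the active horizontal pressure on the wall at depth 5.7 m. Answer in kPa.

K_a = (1 − sin φ)/(1 + sin φ) = 0.3387.
σ_v = γz + q = 20.0 × 5.7 + 49 = 163.0 kPa.
σ_h = K_a σ_v = 0.3387 × 163.0 = 55.21 kPa.

55.2 kPa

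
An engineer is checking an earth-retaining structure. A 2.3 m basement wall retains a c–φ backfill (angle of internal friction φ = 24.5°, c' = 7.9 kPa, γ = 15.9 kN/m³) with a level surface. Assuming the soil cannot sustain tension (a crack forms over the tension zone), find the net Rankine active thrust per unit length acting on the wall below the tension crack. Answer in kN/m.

1.88 kN/m

K_a = 0.4137; √K_a = 0.6432.
Tension-crack depth z_c = 2c/(γ√K_a) = 2×7.9/(15.9×0.6432) = 1.545 m.
σ_a at base = K_a γ H − 2c√K_a = 0.4137×15.9×2.3 − 2×7.9×0.6432 = 4.967 kPa.
P_a = ½ × 4.967 × (H − z_c) = 0.5×4.967×0.7551 = 1.875 kN/m.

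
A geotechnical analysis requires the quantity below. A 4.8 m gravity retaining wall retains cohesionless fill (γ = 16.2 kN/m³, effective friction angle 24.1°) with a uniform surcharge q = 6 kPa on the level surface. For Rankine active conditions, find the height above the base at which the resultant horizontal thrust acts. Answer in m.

1.71 m

K_a = 0.4201.
Triangular part P₁ = ½K_aγH² = 78.40 at H/3 = 1.600 m; rectangular part P₂ = K_a q H = 12.10 at H/2 = 2.400 m.
ȳ = (P₁·1.600 + P₂·2.400)/(P₁+P₂) = 1.707 m.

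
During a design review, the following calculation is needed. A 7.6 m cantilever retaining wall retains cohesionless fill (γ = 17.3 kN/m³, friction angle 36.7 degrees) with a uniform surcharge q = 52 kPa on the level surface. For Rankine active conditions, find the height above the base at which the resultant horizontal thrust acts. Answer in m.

K_a = 0.2519.
Triangular part P₁ = ½K_aγH² = 125.8 at H/3 = 2.533 m; rectangular part P₂ = K_a q H = 99.53 at H/2 = 3.800 m.
ȳ = (P₁·2.533 + P₂·3.800)/(P₁+P₂) = 3.093 m.

3.09 m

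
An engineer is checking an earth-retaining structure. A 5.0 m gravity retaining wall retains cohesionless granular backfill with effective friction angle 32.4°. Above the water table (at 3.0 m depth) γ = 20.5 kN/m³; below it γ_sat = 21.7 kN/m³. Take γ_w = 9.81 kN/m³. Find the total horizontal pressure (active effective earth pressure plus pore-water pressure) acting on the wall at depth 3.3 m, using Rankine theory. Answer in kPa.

22.6 kPa

K_a = (1 − sin φ)/(1 + sin φ) = 0.3022.
γ' = 21.7 − 9.81 = 11.89 kN/m³.
Effective vertical stress at 3.3 m: σ'_v = 20.5×3.0 + 11.89×0.300 = 65.07 kPa.
σ'_h = K_a σ'_v = 0.3022 × 65.07 = 19.67 kPa; u = γ_w × 0.300 = 2.943 kPa.
Total σ_h = 19.67 + 2.943 = 22.61 kPa.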